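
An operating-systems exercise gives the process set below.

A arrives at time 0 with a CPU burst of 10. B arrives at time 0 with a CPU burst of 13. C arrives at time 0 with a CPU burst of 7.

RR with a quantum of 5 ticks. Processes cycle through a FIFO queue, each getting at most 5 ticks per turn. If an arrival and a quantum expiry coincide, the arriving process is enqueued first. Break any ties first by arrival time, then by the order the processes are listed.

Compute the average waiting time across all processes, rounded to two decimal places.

15.67

Schedule: | A 0-5 | B 5-10 | C 10-15 | A 15-20 | B 20-25 | C 25-27 | B 27-30 |
Completion: A=20  B=30  C=27
Turnaround (C−A): A=20  B=30  C=27
Waiting times: A=10, B=17, C=20
Average waiting = (10+17+20) / 3 = 47/3 = 15.67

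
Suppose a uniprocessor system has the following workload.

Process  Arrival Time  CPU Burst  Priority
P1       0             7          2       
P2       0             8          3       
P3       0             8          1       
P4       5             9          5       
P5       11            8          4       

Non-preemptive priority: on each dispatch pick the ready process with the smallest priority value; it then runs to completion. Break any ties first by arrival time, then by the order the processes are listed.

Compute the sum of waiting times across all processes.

Schedule: | P3 0-8 | P1 8-15 | P2 15-23 | P5 23-31 | P4 31-40 |
Completion: P1=15  P2=23  P3=8  P4=40  P5=31
Turnaround (C−A): P1=15  P2=23  P3=8  P4=35  P5=20
Waiting = turnaround − burst: P1=8, P2=15, P3=0, P4=26, P5=12
Total waiting = 8 + 15 + 0 + 26 + 12 = 61

61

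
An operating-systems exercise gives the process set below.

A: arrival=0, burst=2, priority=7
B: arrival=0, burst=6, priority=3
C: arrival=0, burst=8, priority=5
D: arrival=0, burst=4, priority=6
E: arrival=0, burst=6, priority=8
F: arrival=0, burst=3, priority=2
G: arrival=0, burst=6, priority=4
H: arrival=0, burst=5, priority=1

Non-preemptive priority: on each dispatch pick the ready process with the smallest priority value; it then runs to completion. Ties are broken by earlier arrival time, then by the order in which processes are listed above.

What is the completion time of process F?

8

Timeline: | H 0-5 | F 5-8 | B 8-14 | G 14-20 | C 20-28 | D 28-32 | A 32-34 | E 34-40 |
Completion: A=34  B=14  C=28  D=32  E=40  F=8  G=20  H=5
Turnaround (C−A): A=34  B=14  C=28  D=32  E=40  F=8  G=20  H=5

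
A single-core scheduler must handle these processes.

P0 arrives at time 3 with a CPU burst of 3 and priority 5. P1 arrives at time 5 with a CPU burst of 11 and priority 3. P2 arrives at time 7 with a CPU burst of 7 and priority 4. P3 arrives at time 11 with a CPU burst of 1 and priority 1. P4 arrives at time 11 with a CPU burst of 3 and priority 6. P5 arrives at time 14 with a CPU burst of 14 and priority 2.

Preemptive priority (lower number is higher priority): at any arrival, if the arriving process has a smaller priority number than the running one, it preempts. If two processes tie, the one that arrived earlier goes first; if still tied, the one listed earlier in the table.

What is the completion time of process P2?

38

Gantt: | idle 0-3 | P0 3-5 | P1 5-11 | P3 11-12 | P1 12-14 | P5 14-28 | P1 28-31 | P2 31-38 | P0 38-39 | P4 39-42 |
Completion: P0=39  P1=31  P2=38  P3=12  P4=42  P5=28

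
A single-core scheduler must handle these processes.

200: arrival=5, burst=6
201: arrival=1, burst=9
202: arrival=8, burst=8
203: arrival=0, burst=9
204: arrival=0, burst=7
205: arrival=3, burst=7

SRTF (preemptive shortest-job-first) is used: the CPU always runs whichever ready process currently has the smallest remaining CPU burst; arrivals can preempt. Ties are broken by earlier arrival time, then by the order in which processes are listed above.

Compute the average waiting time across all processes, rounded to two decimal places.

Schedule: | 204 0-7 | 200 7-13 | 205 13-20 | 202 20-28 | 203 28-37 | 201 37-46 |
Completion: 200=13  201=46  202=28  203=37  204=7  205=20
Turnaround (C−A): 200=8  201=45  202=20  203=37  204=7  205=17
Waiting times: 200=2, 201=36, 202=12, 203=28, 204=0, 205=10
Average waiting = (2+36+12+28+0+10) / 6 = 88/6 = 14.67

14.67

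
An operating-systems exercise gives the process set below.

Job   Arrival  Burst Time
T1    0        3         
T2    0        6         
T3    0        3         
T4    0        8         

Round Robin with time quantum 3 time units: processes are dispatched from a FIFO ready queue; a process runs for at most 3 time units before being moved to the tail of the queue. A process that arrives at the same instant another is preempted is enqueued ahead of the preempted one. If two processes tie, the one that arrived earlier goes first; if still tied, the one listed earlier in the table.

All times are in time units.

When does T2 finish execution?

15

Timeline: | T1 0-3 | T2 3-6 | T3 6-9 | T4 9-12 | T2 12-15 | T4 15-20 |
Completion: T1=3  T2=15  T3=9  T4=20
Turnaround (C−A): T1=3  T2=15  T3=9  T4=20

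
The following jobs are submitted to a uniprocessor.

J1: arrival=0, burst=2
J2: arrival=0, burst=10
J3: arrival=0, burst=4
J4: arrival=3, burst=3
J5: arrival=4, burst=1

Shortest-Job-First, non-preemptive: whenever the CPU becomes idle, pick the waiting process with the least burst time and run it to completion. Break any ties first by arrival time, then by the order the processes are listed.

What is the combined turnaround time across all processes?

Timeline: | J1 0-2 | J3 2-6 | J5 6-7 | J4 7-10 | J2 10-20 |
Completion: J1=2  J2=20  J3=6  J4=10  J5=7
Turnaround = completion − arrival: J1=2, J2=20, J3=6, J4=7, J5=3
Total turnaround = 2 + 20 + 6 + 7 + 3 = 38

38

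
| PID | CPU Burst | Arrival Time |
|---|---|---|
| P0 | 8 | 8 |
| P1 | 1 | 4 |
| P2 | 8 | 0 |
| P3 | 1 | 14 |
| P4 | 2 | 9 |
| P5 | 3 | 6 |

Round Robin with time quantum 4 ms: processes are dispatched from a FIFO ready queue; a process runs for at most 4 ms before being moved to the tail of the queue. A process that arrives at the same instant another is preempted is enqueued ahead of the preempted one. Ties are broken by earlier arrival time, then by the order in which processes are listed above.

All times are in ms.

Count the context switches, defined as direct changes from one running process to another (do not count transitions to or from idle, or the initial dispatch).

Gantt: | P2 0-4 | P1 4-5 | P2 5-9 | P5 9-12 | P0 12-16 | P4 16-18 | P3 18-19 | P0 19-23 |
Completion: P0=23  P1=5  P2=9  P3=19  P4=18  P5=12

7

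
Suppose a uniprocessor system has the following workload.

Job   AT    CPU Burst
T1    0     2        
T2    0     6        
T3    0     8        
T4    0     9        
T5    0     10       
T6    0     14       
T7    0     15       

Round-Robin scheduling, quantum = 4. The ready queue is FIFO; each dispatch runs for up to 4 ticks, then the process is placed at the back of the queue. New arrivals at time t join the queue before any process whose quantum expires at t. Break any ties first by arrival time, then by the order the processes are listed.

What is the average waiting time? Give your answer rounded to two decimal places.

Timeline: | T1 0-2 | T2 2-6 | T3 6-10 | T4 10-14 | T5 14-18 | T6 18-22 | T7 22-26 | T2 26-28 | T3 28-32 | T4 32-36 | T5 36-40 | T6 40-44 | T7 44-48 | T4 48-49 | T5 49-51 | T6 51-55 | T7 55-59 | T6 59-61 | T7 61-64 |
Completion: T1=2  T2=28  T3=32  T4=49  T5=51  T6=61  T7=64
Turnaround (C−A): T1=2  T2=28  T3=32  T4=49  T5=51  T6=61  T7=64
Waiting times: T1=0, T2=22, T3=24, T4=40, T5=41, T6=47, T7=49
Average waiting = (0+22+24+40+41+47+49) / 7 = 223/7 = 31.86

31.86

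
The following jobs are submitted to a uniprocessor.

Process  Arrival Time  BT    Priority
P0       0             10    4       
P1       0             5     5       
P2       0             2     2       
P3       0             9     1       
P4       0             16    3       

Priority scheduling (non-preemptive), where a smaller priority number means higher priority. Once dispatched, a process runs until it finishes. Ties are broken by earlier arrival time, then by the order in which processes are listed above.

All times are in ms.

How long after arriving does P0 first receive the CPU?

27

Gantt: | P3 0-9 | P2 9-11 | P4 11-27 | P0 27-37 | P1 37-42 |
Completion: P0=37  P1=42  P2=11  P3=9  P4=27
Response(P0) = first start − arrival = 27 − 0 = 27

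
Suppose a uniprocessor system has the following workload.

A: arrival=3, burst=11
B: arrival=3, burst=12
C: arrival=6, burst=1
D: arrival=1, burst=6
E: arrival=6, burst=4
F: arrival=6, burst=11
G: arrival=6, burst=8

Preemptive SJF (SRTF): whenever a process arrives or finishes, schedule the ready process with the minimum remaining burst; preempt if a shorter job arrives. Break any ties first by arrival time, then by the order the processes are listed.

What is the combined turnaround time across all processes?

Timeline: | idle 0-1 | D 1-7 | C 7-8 | E 8-12 | G 12-20 | A 20-31 | F 31-42 | B 42-54 |
Completion: A=31  B=54  C=8  D=7  E=12  F=42  G=20
Turnaround = completion − arrival: A=28, B=51, C=2, D=6, E=6, F=36, G=14
Total turnaround = 28 + 51 + 2 + 6 + 6 + 36 + 14 = 143

143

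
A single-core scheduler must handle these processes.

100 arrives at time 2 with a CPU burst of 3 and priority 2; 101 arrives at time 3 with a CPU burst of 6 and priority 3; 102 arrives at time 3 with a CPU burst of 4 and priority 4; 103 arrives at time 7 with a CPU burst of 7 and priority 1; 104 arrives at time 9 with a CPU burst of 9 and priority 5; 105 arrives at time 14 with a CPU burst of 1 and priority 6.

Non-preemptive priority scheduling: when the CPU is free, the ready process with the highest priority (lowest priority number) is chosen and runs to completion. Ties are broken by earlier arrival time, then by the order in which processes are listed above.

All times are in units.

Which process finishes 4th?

Gantt: | idle 0-2 | 100 2-5 | 101 5-11 | 103 11-18 | 102 18-22 | 104 22-31 | 105 31-32 |
Completion: 100=5  101=11  102=22  103=18  104=31  105=32
Turnaround (C−A): 100=3  101=8  102=19  103=11  104=22  105=18
Finish order: 100 → 101 → 103 → 102 → 104 → 105

102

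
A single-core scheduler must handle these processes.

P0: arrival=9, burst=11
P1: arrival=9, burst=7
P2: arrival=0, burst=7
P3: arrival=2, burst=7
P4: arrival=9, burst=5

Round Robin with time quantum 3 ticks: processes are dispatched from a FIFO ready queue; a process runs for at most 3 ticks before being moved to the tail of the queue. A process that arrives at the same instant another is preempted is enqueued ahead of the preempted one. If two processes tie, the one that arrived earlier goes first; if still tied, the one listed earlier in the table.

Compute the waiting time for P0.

Schedule: | P2 0-3 | P3 3-6 | P2 6-9 | P3 9-12 | P0 12-15 | P1 15-18 | P4 18-21 | P2 21-22 | P3 22-23 | P0 23-26 | P1 26-29 | P4 29-31 | P0 31-34 | P1 34-35 | P0 35-37 |
Completion: P0=37  P1=35  P2=22  P3=23  P4=31
Turnaround (C−A): P0=28  P1=26  P2=22  P3=21  P4=22
Waiting(P0) = turnaround − burst = 28 − 11 = 17

17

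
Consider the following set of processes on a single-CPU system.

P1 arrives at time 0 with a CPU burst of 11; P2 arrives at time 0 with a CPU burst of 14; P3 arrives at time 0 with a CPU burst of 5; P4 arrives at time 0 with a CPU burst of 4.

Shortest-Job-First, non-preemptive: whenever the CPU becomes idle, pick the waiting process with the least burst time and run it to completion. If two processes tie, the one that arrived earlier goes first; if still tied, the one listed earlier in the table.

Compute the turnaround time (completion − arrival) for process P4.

Schedule: | P4 0-4 | P3 4-9 | P1 9-20 | P2 20-34 |
Completion: P1=20  P2=34  P3=9  P4=4
Turnaround(P4) = completion − arrival = 4 − 0 = 4

4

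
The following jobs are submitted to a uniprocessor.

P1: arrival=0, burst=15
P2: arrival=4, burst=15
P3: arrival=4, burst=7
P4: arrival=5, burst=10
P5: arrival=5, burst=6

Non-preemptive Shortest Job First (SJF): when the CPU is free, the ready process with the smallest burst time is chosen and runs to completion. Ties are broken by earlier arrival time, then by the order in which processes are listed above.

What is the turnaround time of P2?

Gantt: | P1 0-15 | P5 15-21 | P3 21-28 | P4 28-38 | P2 38-53 |
Completion: P1=15  P2=53  P3=28  P4=38  P5=21
Turnaround(P2) = completion − arrival = 53 − 4 = 49

49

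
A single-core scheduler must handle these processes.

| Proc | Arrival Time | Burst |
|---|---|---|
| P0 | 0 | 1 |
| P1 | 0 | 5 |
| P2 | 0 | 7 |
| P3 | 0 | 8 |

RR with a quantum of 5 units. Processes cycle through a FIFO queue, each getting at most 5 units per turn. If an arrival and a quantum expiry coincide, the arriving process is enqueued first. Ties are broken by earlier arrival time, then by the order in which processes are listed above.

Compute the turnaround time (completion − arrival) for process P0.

1

Gantt: | P0 0-1 | P1 1-6 | P2 6-11 | P3 11-16 | P2 16-18 | P3 18-21 |
Completion: P0=1  P1=6  P2=18  P3=21
Turnaround(P0) = completion − arrival = 1 − 0 = 1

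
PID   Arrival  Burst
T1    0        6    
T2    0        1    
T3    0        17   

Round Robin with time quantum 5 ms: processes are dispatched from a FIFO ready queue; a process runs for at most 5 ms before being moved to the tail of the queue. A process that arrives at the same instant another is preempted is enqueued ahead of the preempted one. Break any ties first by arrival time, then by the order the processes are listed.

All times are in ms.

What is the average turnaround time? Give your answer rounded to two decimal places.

14.00

Timeline: | T1 0-5 | T2 5-6 | T3 6-11 | T1 11-12 | T3 12-24 |
Completion: T1=12  T2=6  T3=24
Turnaround (C−A): T1=12  T2=6  T3=24
Turnaround times: T1=12, T2=6, T3=24
Average turnaround = (12+6+24) / 3 = 42/3 = 14.00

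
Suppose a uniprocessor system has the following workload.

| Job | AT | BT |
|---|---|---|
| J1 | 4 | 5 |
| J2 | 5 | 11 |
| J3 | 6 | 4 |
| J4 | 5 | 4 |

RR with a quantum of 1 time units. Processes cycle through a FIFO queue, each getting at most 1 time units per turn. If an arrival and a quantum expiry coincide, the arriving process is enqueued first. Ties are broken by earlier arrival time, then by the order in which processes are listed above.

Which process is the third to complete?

J3

Gantt: | idle 0-4 | J1 4-5 | J2 5-6 | J4 6-7 | J1 7-8 | J3 8-9 | J2 9-10 | J4 10-11 | J1 11-12 | J3 12-13 | J2 13-14 | J4 14-15 | J1 15-16 | J3 16-17 | J2 17-18 | J4 18-19 | J1 19-20 | J3 20-21 | J2 21-28 |
Completion: J1=20  J2=28  J3=21  J4=19
Finish order: J4 → J1 → J3 → J2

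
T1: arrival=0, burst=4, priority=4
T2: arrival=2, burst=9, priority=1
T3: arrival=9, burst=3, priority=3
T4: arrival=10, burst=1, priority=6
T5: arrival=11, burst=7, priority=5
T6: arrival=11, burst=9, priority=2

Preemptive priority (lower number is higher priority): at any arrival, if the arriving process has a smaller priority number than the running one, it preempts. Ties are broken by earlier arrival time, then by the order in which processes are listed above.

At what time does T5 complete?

Gantt: | T1 0-2 | T2 2-11 | T6 11-20 | T3 20-23 | T1 23-25 | T5 25-32 | T4 32-33 |
Completion: T1=25  T2=11  T3=23  T4=33  T5=32  T6=20

32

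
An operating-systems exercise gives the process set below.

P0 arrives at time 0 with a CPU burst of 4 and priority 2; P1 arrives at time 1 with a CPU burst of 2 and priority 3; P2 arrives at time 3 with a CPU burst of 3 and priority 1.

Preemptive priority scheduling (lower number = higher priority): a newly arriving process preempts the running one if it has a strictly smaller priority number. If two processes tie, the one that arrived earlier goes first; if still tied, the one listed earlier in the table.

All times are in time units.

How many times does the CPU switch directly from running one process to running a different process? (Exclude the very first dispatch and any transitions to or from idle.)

Gantt: | P0 0-3 | P2 3-6 | P0 6-7 | P1 7-9 |
Completion: P0=7  P1=9  P2=6
Turnaround (C−A): P0=7  P1=8  P2=3

3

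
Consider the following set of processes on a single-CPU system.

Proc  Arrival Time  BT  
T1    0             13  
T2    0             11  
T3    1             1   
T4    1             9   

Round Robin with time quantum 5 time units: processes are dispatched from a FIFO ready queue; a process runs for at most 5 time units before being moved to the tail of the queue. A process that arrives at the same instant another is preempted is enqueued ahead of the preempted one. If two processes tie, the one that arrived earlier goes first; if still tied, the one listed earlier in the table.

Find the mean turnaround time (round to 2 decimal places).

Timeline: | T1 0-5 | T2 5-10 | T3 10-11 | T4 11-16 | T1 16-21 | T2 21-26 | T4 26-30 | T1 30-33 | T2 33-34 |
Completion: T1=33  T2=34  T3=11  T4=30
Turnaround (C−A): T1=33  T2=34  T3=10  T4=29
Turnaround times: T1=33, T2=34, T3=10, T4=29
Average turnaround = (33+34+10+29) / 4 = 106/4 = 26.50

26.50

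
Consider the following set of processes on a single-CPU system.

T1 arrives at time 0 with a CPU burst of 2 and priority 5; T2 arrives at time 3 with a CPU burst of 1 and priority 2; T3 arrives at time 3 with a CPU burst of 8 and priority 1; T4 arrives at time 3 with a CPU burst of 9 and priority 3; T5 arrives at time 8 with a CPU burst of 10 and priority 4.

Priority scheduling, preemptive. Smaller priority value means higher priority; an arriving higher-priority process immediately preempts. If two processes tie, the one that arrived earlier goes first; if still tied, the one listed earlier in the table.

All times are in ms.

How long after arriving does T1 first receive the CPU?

Timeline: | T1 0-2 | idle 2-3 | T3 3-11 | T2 11-12 | T4 12-21 | T5 21-31 |
Completion: T1=2  T2=12  T3=11  T4=21  T5=31
Response(T1) = first start − arrival = 0 − 0 = 0

0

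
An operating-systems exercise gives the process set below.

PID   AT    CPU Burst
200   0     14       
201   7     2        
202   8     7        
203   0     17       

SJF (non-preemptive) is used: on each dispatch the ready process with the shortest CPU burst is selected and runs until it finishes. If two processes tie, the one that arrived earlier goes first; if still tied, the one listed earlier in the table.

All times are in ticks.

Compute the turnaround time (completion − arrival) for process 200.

14

Timeline: | 200 0-14 | 201 14-16 | 202 16-23 | 203 23-40 |
Completion: 200=14  201=16  202=23  203=40
Turnaround(200) = completion − arrival = 14 − 0 = 14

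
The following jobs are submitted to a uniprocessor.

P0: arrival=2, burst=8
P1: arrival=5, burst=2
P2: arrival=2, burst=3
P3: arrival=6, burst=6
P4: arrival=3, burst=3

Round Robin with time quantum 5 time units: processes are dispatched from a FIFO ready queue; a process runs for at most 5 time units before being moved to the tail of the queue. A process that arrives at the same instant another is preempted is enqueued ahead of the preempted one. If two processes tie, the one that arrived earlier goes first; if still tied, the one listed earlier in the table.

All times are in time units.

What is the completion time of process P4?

13

Timeline: | idle 0-2 | P0 2-7 | P2 7-10 | P4 10-13 | P1 13-15 | P3 15-20 | P0 20-23 | P3 23-24 |
Completion: P0=23  P1=15  P2=10  P3=24  P4=13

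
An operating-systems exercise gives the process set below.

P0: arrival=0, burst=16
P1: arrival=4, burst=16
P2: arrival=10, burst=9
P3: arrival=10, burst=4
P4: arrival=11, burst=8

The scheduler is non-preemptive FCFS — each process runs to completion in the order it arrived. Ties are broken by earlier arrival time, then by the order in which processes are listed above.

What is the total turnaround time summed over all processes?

152

Schedule: | P0 0-16 | P1 16-32 | P2 32-41 | P3 41-45 | P4 45-53 |
Completion: P0=16  P1=32  P2=41  P3=45  P4=53
Turnaround (C−A): P0=16  P1=28  P2=31  P3=35  P4=42
Turnaround = completion − arrival: P0=16, P1=28, P2=31, P3=35, P4=42
Total turnaround = 16 + 28 + 31 + 35 + 42 = 152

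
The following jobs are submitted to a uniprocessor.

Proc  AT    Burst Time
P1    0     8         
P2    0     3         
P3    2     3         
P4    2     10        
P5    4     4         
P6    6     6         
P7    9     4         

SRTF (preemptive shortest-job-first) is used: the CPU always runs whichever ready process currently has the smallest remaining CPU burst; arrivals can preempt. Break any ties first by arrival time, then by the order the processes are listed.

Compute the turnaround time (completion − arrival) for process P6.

14

Timeline: | P2 0-3 | P3 3-6 | P5 6-10 | P7 10-14 | P6 14-20 | P1 20-28 | P4 28-38 |
Completion: P1=28  P2=3  P3=6  P4=38  P5=10  P6=20  P7=14
Turnaround (C−A): P1=28  P2=3  P3=4  P4=36  P5=6  P6=14  P7=5
Turnaround(P6) = completion − arrival = 20 − 6 = 14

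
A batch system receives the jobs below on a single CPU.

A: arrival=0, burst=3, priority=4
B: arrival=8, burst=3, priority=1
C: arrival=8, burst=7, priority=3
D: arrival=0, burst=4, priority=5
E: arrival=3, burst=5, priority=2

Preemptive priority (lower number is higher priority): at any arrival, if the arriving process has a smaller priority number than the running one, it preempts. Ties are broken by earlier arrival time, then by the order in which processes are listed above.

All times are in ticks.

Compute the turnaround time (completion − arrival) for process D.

Timeline: | A 0-3 | E 3-8 | B 8-11 | C 11-18 | D 18-22 |
Completion: A=3  B=11  C=18  D=22  E=8
Turnaround (C−A): A=3  B=3  C=10  D=22  E=5
Turnaround(D) = completion − arrival = 22 − 0 = 22

22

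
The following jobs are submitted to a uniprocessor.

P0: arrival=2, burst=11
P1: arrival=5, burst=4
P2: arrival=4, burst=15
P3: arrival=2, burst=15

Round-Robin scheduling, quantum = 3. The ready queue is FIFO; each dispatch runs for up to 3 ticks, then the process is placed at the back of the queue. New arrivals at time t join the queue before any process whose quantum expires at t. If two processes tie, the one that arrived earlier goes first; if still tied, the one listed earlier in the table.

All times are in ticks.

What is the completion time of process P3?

Timeline: | idle 0-2 | P0 2-5 | P3 5-8 | P2 8-11 | P1 11-14 | P0 14-17 | P3 17-20 | P2 20-23 | P1 23-24 | P0 24-27 | P3 27-30 | P2 30-33 | P0 33-35 | P3 35-38 | P2 38-41 | P3 41-44 | P2 44-47 |
Completion: P0=35  P1=24  P2=47  P3=44
Turnaround (C−A): P0=33  P1=19  P2=43  P3=42

44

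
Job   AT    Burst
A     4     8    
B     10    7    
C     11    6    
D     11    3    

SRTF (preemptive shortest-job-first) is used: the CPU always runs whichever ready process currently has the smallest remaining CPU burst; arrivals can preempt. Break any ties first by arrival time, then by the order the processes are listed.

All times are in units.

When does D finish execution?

15

Schedule: | idle 0-4 | A 4-12 | D 12-15 | C 15-21 | B 21-28 |
Completion: A=12  B=28  C=21  D=15
Turnaround (C−A): A=8  B=18  C=10  D=4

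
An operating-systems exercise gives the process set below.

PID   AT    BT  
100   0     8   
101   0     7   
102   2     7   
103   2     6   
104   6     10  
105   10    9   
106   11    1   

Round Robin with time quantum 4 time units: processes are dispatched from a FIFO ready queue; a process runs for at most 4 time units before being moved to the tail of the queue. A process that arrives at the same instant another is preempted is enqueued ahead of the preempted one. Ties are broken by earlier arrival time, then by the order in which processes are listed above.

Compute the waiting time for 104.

31

Gantt: | 100 0-4 | 101 4-8 | 102 8-12 | 103 12-16 | 100 16-20 | 104 20-24 | 101 24-27 | 105 27-31 | 106 31-32 | 102 32-35 | 103 35-37 | 104 37-41 | 105 41-45 | 104 45-47 | 105 47-48 |
Completion: 100=20  101=27  102=35  103=37  104=47  105=48  106=32
Turnaround (C−A): 100=20  101=27  102=33  103=35  104=41  105=38  106=21
Waiting(104) = turnaround − burst = 41 − 10 = 31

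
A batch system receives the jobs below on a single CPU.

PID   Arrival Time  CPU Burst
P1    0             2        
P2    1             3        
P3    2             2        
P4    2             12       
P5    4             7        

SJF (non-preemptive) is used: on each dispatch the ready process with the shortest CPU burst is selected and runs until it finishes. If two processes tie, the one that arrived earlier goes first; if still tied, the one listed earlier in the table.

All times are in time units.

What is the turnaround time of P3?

2

Timeline: | P1 0-2 | P3 2-4 | P2 4-7 | P5 7-14 | P4 14-26 |
Completion: P1=2  P2=7  P3=4  P4=26  P5=14
Turnaround (C−A): P1=2  P2=6  P3=2  P4=24  P5=10
Turnaround(P3) = completion − arrival = 4 − 2 = 2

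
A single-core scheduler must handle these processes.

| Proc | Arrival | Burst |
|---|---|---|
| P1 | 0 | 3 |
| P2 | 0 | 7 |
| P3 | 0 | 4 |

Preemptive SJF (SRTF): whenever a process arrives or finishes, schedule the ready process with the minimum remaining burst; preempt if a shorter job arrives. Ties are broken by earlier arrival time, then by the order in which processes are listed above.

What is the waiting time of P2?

7

Schedule: | P1 0-3 | P3 3-7 | P2 7-14 |
Completion: P1=3  P2=14  P3=7
Turnaround (C−A): P1=3  P2=14  P3=7
Waiting(P2) = turnaround − burst = 14 − 7 = 7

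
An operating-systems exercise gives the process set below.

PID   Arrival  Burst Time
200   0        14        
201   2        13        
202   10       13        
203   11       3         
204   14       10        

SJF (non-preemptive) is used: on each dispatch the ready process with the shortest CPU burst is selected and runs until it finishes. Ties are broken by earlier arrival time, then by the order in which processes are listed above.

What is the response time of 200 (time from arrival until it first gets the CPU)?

0

Gantt: | 200 0-14 | 203 14-17 | 204 17-27 | 201 27-40 | 202 40-53 |
Completion: 200=14  201=40  202=53  203=17  204=27
Turnaround (C−A): 200=14  201=38  202=43  203=6  204=13
Response(200) = first start − arrival = 0 − 0 = 0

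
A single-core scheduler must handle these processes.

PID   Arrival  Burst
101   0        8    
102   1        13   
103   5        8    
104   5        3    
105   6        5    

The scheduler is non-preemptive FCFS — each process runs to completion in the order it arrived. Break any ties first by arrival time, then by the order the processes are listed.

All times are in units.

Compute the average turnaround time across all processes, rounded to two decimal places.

Timeline: | 101 0-8 | 102 8-21 | 103 21-29 | 104 29-32 | 105 32-37 |
Completion: 101=8  102=21  103=29  104=32  105=37
Turnaround times: 101=8, 102=20, 103=24, 104=27, 105=31
Average turnaround = (8+20+24+27+31) / 5 = 110/5 = 22.00

22.00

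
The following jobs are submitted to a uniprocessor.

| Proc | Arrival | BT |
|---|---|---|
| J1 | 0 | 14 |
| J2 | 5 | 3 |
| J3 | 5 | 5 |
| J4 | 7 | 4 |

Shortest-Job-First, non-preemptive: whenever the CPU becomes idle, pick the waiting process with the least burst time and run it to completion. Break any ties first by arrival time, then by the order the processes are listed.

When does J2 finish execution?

Timeline: | J1 0-14 | J2 14-17 | J4 17-21 | J3 21-26 |
Completion: J1=14  J2=17  J3=26  J4=21
Turnaround (C−A): J1=14  J2=12  J3=21  J4=14

17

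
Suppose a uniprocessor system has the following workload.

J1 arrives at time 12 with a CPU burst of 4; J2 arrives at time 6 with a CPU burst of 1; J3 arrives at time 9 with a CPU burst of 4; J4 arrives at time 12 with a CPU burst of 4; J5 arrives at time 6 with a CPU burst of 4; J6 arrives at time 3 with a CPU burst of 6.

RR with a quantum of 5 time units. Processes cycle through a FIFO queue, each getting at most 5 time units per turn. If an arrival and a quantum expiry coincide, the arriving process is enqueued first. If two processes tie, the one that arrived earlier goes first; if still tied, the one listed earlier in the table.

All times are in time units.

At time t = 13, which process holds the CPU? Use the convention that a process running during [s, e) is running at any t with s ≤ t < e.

Schedule: | idle 0-3 | J6 3-8 | J2 8-9 | J5 9-13 | J6 13-14 | J3 14-18 | J1 18-22 | J4 22-26 |
Completion: J1=22  J2=9  J3=18  J4=26  J5=13  J6=14

J6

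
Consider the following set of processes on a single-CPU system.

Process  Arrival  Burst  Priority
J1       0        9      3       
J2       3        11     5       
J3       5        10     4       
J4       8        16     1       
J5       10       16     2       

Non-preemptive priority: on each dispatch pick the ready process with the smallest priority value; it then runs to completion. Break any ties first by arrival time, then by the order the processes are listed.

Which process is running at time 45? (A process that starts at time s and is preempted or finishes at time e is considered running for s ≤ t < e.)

Gantt: | J1 0-9 | J4 9-25 | J5 25-41 | J3 41-51 | J2 51-62 |
Completion: J1=9  J2=62  J3=51  J4=25  J5=41
Turnaround (C−A): J1=9  J2=59  J3=46  J4=17  J5=31

J3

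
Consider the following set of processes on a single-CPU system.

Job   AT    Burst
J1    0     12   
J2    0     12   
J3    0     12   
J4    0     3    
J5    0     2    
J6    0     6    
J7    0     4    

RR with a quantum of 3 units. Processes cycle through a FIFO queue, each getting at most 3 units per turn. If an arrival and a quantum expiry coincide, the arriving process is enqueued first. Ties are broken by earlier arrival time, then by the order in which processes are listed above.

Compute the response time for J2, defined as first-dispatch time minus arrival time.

3

Gantt: | J1 0-3 | J2 3-6 | J3 6-9 | J4 9-12 | J5 12-14 | J6 14-17 | J7 17-20 | J1 20-23 | J2 23-26 | J3 26-29 | J6 29-32 | J7 32-33 | J1 33-36 | J2 36-39 | J3 39-42 | J1 42-45 | J2 45-48 | J3 48-51 |
Completion: J1=45  J2=48  J3=51  J4=12  J5=14  J6=32  J7=33
Response(J2) = first start − arrival = 3 − 0 = 3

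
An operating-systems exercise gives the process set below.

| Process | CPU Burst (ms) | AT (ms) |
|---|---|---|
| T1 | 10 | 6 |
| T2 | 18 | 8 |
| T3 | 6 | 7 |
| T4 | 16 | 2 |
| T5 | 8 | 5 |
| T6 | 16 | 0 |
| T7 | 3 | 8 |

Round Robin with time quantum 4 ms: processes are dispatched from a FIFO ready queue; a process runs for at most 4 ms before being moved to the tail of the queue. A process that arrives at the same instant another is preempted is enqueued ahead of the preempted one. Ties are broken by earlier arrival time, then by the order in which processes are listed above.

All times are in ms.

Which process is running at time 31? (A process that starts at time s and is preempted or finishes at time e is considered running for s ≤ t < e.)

T4

Schedule: | T6 0-4 | T4 4-8 | T6 8-12 | T5 12-16 | T1 16-20 | T3 20-24 | T2 24-28 | T7 28-31 | T4 31-35 | T6 35-39 | T5 39-43 | T1 43-47 | T3 47-49 | T2 49-53 | T4 53-57 | T6 57-61 | T1 61-63 | T2 63-67 | T4 67-71 | T2 71-77 |
Completion: T1=63  T2=77  T3=49  T4=71  T5=43  T6=61  T7=31
Turnaround (C−A): T1=57  T2=69  T3=42  T4=69  T5=38  T6=61  T7=23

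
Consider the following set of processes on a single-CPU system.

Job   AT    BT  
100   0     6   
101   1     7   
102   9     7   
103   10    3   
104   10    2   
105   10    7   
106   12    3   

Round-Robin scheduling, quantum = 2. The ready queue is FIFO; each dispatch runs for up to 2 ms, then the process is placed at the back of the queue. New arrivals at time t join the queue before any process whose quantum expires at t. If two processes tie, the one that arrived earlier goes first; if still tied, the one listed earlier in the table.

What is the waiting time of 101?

Gantt: | 100 0-2 | 101 2-4 | 100 4-6 | 101 6-8 | 100 8-10 | 101 10-12 | 102 12-14 | 103 14-16 | 104 16-18 | 105 18-20 | 106 20-22 | 101 22-23 | 102 23-25 | 103 25-26 | 105 26-28 | 106 28-29 | 102 29-31 | 105 31-33 | 102 33-34 | 105 34-35 |
Completion: 100=10  101=23  102=34  103=26  104=18  105=35  106=29
Turnaround (C−A): 100=10  101=22  102=25  103=16  104=8  105=25  106=17
Waiting(101) = turnaround − burst = 22 − 7 = 15

15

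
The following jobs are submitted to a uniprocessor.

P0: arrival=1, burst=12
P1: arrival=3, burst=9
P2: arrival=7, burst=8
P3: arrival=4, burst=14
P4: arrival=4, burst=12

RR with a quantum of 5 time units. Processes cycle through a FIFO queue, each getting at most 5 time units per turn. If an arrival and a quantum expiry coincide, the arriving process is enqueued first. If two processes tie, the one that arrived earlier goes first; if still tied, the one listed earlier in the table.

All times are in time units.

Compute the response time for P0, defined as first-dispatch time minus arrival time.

0

Timeline: | idle 0-1 | P0 1-6 | P1 6-11 | P3 11-16 | P4 16-21 | P0 21-26 | P2 26-31 | P1 31-35 | P3 35-40 | P4 40-45 | P0 45-47 | P2 47-50 | P3 50-54 | P4 54-56 |
Completion: P0=47  P1=35  P2=50  P3=54  P4=56
Turnaround (C−A): P0=46  P1=32  P2=43  P3=50  P4=52
Response(P0) = first start − arrival = 1 − 1 = 0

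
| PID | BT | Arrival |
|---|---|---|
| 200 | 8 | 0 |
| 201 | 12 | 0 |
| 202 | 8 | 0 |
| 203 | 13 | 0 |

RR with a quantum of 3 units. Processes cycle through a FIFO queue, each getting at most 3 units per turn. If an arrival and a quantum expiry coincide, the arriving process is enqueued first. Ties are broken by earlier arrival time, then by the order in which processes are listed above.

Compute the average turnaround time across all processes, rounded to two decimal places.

Schedule: | 200 0-3 | 201 3-6 | 202 6-9 | 203 9-12 | 200 12-15 | 201 15-18 | 202 18-21 | 203 21-24 | 200 24-26 | 201 26-29 | 202 29-31 | 203 31-34 | 201 34-37 | 203 37-41 |
Completion: 200=26  201=37  202=31  203=41
Turnaround times: 200=26, 201=37, 202=31, 203=41
Average turnaround = (26+37+31+41) / 4 = 135/4 = 33.75

33.75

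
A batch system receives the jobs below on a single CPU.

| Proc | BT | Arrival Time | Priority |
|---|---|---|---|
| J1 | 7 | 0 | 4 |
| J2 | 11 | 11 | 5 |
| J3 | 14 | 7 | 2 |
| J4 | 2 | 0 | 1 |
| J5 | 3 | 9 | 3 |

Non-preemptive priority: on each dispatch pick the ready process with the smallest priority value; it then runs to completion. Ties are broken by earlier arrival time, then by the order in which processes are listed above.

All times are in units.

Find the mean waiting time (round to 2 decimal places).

6.60

Schedule: | J4 0-2 | J1 2-9 | J3 9-23 | J5 23-26 | J2 26-37 |
Completion: J1=9  J2=37  J3=23  J4=2  J5=26
Turnaround (C−A): J1=9  J2=26  J3=16  J4=2  J5=17
Waiting times: J1=2, J2=15, J3=2, J4=0, J5=14
Average waiting = (2+15+2+0+14) / 5 = 33/5 = 6.60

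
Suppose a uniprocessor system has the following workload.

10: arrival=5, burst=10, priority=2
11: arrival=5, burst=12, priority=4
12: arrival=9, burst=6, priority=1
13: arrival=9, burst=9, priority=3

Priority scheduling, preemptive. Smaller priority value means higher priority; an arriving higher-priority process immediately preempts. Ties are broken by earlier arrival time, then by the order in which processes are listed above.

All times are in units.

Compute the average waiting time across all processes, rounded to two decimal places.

10.75

Schedule: | idle 0-5 | 10 5-9 | 12 9-15 | 10 15-21 | 13 21-30 | 11 30-42 |
Completion: 10=21  11=42  12=15  13=30
Turnaround (C−A): 10=16  11=37  12=6  13=21
Waiting times: 10=6, 11=25, 12=0, 13=12
Average waiting = (6+25+0+12) / 4 = 43/4 = 10.75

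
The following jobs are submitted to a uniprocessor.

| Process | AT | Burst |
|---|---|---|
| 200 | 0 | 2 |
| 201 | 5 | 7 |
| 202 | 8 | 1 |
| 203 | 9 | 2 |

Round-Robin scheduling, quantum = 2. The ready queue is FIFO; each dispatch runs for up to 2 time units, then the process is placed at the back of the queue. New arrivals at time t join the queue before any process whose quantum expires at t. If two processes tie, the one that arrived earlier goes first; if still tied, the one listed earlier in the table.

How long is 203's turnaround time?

Gantt: | 200 0-2 | idle 2-5 | 201 5-9 | 202 9-10 | 203 10-12 | 201 12-15 |
Completion: 200=2  201=15  202=10  203=12
Turnaround (C−A): 200=2  201=10  202=2  203=3
Turnaround(203) = completion − arrival = 12 − 9 = 3

3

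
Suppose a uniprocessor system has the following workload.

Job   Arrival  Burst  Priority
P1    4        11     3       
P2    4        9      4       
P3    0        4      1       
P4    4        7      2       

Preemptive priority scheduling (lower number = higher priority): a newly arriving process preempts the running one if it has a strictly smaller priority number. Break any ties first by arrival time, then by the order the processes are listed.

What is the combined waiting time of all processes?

Schedule: | P3 0-4 | P4 4-11 | P1 11-22 | P2 22-31 |
Completion: P1=22  P2=31  P3=4  P4=11
Waiting = turnaround − burst: P1=7, P2=18, P3=0, P4=0
Total waiting = 7 + 18 + 0 + 0 = 25

25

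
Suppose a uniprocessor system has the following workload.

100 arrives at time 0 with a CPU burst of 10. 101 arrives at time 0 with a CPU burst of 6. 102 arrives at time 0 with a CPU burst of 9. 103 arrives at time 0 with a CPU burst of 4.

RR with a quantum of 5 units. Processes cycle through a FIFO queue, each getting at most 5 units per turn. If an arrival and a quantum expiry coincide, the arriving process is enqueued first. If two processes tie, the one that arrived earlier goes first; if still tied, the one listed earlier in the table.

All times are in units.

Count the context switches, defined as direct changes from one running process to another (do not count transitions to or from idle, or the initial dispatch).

6

Schedule: | 100 0-5 | 101 5-10 | 102 10-15 | 103 15-19 | 100 19-24 | 101 24-25 | 102 25-29 |
Completion: 100=24  101=25  102=29  103=19
Turnaround (C−A): 100=24  101=25  102=29  103=19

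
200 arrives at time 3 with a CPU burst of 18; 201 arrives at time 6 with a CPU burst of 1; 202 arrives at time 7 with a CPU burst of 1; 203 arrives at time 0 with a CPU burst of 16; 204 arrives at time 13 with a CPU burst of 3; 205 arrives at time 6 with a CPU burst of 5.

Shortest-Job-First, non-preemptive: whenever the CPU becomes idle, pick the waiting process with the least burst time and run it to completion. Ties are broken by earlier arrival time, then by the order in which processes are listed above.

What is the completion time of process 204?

Gantt: | 203 0-16 | 201 16-17 | 202 17-18 | 204 18-21 | 205 21-26 | 200 26-44 |
Completion: 200=44  201=17  202=18  203=16  204=21  205=26
Turnaround (C−A): 200=41  201=11  202=11  203=16  204=8  205=20

21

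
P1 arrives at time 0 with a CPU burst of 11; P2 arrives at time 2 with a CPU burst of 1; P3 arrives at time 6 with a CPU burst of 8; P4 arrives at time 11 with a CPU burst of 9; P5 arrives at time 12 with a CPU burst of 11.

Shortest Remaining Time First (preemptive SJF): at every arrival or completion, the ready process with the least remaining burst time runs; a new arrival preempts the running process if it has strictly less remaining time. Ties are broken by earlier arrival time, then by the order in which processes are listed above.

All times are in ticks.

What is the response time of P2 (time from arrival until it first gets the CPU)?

Schedule: | P1 0-2 | P2 2-3 | P1 3-12 | P3 12-20 | P4 20-29 | P5 29-40 |
Completion: P1=12  P2=3  P3=20  P4=29  P5=40
Response(P2) = first start − arrival = 2 − 2 = 0

0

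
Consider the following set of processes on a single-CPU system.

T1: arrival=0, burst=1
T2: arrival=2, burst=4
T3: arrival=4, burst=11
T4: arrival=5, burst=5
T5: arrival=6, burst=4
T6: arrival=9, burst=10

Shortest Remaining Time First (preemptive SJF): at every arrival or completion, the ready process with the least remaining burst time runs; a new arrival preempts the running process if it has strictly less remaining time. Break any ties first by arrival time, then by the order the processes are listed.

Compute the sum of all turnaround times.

Gantt: | T1 0-1 | idle 1-2 | T2 2-6 | T5 6-10 | T4 10-15 | T6 15-25 | T3 25-36 |
Completion: T1=1  T2=6  T3=36  T4=15  T5=10  T6=25
Turnaround (C−A): T1=1  T2=4  T3=32  T4=10  T5=4  T6=16
Turnaround = completion − arrival: T1=1, T2=4, T3=32, T4=10, T5=4, T6=16
Total turnaround = 1 + 4 + 32 + 10 + 4 + 16 = 67

67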